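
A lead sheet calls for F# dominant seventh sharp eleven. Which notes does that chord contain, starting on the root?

F-sharp  A-sharp  C-sharp  E  B-sharp

Root F-sharp, quality dominant seventh sharp eleven:
root → F-sharp
3rd (major 3rd) → A-sharp
5th (perfect 5th) → C-sharp
7th (minor 7th) → E
11th (augmented 11th) → B-sharp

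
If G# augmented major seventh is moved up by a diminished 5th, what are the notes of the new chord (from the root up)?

Transposed root: G# → D (diminished 5th up). So we spell D augmented major seventh:
- root: D
- major 3rd: F#
- augmented 5th: A#
- major 7th: C#

D  F#  A#  C#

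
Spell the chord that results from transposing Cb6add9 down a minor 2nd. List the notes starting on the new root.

A minor 2nd down from Cb is Bb, so the new chord is Bb six-nine.
root → Bb
3rd (major 3rd) → D
5th (perfect 5th) → F
6th (major 6th) → G
9th (major 9th) → C

Bb, D, F, G, C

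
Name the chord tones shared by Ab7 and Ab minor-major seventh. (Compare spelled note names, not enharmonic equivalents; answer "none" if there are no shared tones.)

Ab, Eb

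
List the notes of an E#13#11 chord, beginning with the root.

Root E#, quality dominant thirteenth sharp eleven:
E# — root
G## — major 3rd
B# — perfect 5th
D# — minor 7th
F## — major 9th
A## — augmented 11th
C## — major 13th

E# – G## – B# – D# – F## – A## – C##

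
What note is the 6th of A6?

Root of A6 = A. The 6th is a major 6th: A up a major 6th → F#.

F#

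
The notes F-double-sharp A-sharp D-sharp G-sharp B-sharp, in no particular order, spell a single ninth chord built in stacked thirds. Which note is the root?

Arranged so that each adjacent pair is a third by letter name: G-sharp – B-sharp – D-sharp – F-double-sharp – A-sharp.
The bottom of that stack, G-sharp, is the root (this is G-sharp major ninth).

G-sharp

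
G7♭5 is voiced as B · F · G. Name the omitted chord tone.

Db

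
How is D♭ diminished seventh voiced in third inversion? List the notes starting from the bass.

Cbb – Db – Fb – Abb

In root position, D♭ diminished seventh is Db–Fb–Abb–Cbb.
Third inversion puts the seventh (Cbb) in the bass.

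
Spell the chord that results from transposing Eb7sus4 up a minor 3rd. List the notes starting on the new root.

Gb – Cb – Db – Fb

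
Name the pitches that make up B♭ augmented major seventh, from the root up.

Bb D F# A

Root Bb, quality augmented major seventh:
Root: Bb
Major 3rd (3rd): D
Augmented 5th (5th): F#
Major 7th (7th): A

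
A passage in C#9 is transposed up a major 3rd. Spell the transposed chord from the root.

A major 3rd up from C# is E#, so the new chord is E# dominant ninth.
E# — root
G## — major 3rd
B# — perfect 5th
D# — minor 7th
F## — major 9th

E#  G##  B#  D#  F##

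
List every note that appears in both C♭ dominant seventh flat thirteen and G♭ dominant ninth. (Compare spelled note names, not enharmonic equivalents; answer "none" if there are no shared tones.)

G-flat

C♭ dominant seventh flat thirteen = C-flat, E-flat, G-flat, B-double-flat, A-double-flat.
G♭ dominant ninth = G-flat, B-flat, D-flat, F-flat, A-flat.
Shared: G-flat.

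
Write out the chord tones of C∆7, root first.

C – E – G – B

Root C, quality major seventh:
- root: C
- major 3rd: E
- perfect 5th: G
- major 7th: B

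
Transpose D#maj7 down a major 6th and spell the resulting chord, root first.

F♯ – A♯ – C♯ – E♯

A major 6th down from D♯ is F♯, so the new chord is F♯ major seventh.
F♯ — root
A♯ — major 3rd
C♯ — perfect 5th
E♯ — major 7th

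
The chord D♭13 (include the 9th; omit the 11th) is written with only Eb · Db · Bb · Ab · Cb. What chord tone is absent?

D♭13 = Db, F, Ab, Cb, Eb, Bb. The voicing lacks the 3rd (major 3rd), F.

F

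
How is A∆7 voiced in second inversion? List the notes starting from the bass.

A∆7 = A–C#–E–G#; second inversion → fifth (E) lowest.

E G# A C#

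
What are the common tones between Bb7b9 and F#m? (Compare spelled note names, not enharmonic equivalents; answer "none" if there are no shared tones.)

Bb7b9 = B♭, D, F, A♭, C♭.
F#m = F♯, A, C♯.
Shared: none.

none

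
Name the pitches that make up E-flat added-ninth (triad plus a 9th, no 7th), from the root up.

E-flat, G, B-flat, F

E-flat added-ninth: added-ninth on E-flat.
root → E-flat
3rd (major 3rd) → G
5th (perfect 5th) → B-flat
9th (major 9th) → F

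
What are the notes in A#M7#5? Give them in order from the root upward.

A#M7#5: augmented major seventh on A#.
Root: A#
Major 3rd (3rd): C##
Augmented 5th (5th): E##
Major 7th (7th): G##

A# – C## – E## – G##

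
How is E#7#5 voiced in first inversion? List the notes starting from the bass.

G𝄪 B𝄪 D♯ E♯

E#7#5 = E♯–G𝄪–B𝄪–D♯; first inversion → third (G𝄪) lowest.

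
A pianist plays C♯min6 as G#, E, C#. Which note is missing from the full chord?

A#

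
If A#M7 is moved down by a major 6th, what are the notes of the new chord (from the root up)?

A# down a major 6th → C#. New chord: C# major seventh.
C# — root
E# — major 3rd
G# — perfect 5th
B# — major 7th

C#, E#, G#, B#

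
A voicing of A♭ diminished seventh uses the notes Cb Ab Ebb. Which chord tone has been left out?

Gbb

The full A♭ diminished seventh chord is Ab, Cb, Ebb, Gbb.
Comparing with the voicing, the diminished 7th (7th) — Gbb — is absent.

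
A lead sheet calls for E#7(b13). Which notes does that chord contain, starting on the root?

E♯, G𝄪, B♯, D♯, C♯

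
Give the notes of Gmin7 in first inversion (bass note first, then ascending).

Bb – D – F – G

Gmin7 = G–Bb–D–F; first inversion → third (Bb) lowest.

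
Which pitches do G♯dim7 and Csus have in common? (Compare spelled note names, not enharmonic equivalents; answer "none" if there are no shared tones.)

F

G♯dim7 = G#, B, D, F.
Csus = C, F, G.
Shared: F.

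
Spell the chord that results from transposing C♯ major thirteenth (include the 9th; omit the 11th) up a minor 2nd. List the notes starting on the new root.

Transposed root: C-sharp → D (minor 2nd up). So we spell D major thirteenth:
- root: D
- major 3rd: F-sharp
- perfect 5th: A
- major 7th: C-sharp
- major 9th: E
- major 13th: B

D, F-sharp, A, C-sharp, E, B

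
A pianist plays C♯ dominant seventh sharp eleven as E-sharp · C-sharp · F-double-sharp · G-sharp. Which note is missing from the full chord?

B

C♯ dominant seventh sharp eleven = C-sharp, E-sharp, G-sharp, B, F-double-sharp. The voicing lacks the 7th (minor 7th), B.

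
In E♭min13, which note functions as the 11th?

E♭min13 is built on Eb; its 11th is a perfect 11th above the root.
A fourth above E uses the letter A, and the perfect 11th above Eb is Ab.

Ab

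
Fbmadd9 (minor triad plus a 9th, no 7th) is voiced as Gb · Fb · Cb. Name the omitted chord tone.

Fbmadd9 = Fb, Abb, Cb, Gb. The voicing lacks the 3rd (minor 3rd), Abb.

Abb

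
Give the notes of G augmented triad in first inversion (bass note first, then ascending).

B, D♯, G

In root position, G augmented triad is G–B–D♯.
First inversion puts the third (B) in the bass.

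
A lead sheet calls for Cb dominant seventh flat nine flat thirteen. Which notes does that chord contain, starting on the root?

Cb – Eb – Gb – Bbb – Dbb – Abb

Cb dominant seventh flat nine flat thirteen is a dominant seventh flat nine flat thirteen built on Cb.
- root: Cb
- major 3rd: Eb
- perfect 5th: Gb
- minor 7th: Bbb
- minor 9th: Dbb
- minor 13th: Abb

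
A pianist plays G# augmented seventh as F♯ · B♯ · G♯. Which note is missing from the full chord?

D𝄪

G# augmented seventh = G♯, B♯, D𝄪, F♯. The voicing lacks the 5th (augmented 5th), D𝄪.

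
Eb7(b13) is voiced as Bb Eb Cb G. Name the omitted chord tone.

Db

Eb7(b13) = Eb, G, Bb, Db, Cb. The voicing lacks the 7th (minor 7th), Db.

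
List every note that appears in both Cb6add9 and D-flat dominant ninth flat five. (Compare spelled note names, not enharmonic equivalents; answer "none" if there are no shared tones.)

Cb – Eb – Db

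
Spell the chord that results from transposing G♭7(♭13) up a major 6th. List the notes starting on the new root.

Gb up a major 6th → Eb. New chord: Eb dominant seventh flat thirteen.
Root: Eb
Major 3rd (3rd): G
Perfect 5th (5th): Bb
Minor 7th (7th): Db
Minor 13th (13th): Cb

Eb, G, Bb, Db, Cb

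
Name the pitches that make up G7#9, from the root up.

G B D F A♯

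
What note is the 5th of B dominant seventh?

F♯

Root of B dominant seventh = B. The 5th is a perfect 5th: B up a perfect 5th → F♯.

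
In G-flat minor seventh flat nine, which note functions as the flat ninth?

A𝄫

G-flat minor seventh flat nine is built on G♭; its 9th is a minor 9th above the root.
A second above G uses the letter A, and the minor 9th above G♭ is A𝄫.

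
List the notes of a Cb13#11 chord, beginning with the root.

Cb, Eb, Gb, Bbb, Db, F, Ab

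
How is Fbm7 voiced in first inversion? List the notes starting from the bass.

Fbm7 = F♭–A𝄫–C♭–E𝄫; first inversion → third (A𝄫) lowest.

A𝄫, C♭, E𝄫, F♭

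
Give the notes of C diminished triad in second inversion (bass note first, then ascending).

Gb, C, Eb

C diminished triad = C–Eb–Gb; second inversion → fifth (Gb) lowest.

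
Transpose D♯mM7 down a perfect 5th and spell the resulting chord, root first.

G#, B, D#, F##

Transposed root: D# → G# (perfect 5th down). So we spell G# minor-major seventh:
- root: G#
- minor 3rd: B
- perfect 5th: D#
- major 7th: F##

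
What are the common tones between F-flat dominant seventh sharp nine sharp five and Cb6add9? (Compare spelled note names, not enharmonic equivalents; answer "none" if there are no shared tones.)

Ab

F-flat dominant seventh sharp nine sharp five: Fb Ab C Ebb G
Cb6add9: Cb Eb Gb Ab Db
Common to both → Ab.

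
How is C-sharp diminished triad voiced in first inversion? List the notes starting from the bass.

In root position, C-sharp diminished triad is C-sharp–E–G.
First inversion puts the third (E) in the bass.

E, G, C-sharp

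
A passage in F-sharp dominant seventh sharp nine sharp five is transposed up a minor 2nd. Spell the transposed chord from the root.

G B D♯ F A♯

Transposed root: F♯ → G (minor 2nd up). So we spell G dominant seventh sharp nine sharp five:
- root: G
- major 3rd: B
- augmented 5th: D♯
- minor 7th: F
- augmented 9th: A♯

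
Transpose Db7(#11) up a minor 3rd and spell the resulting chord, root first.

F♭  A♭  C♭  E𝄫  B♭

Transposed root: D♭ → F♭ (minor 3rd up). So we spell F♭ dominant seventh sharp eleven:
- root: F♭
- major 3rd: A♭
- perfect 5th: C♭
- minor 7th: E𝄫
- augmented 11th: B♭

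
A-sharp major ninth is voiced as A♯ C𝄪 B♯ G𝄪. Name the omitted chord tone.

E♯

The full A-sharp major ninth chord is A♯, C𝄪, E♯, G𝄪, B♯.
Comparing with the voicing, the perfect 5th (5th) — E♯ — is absent.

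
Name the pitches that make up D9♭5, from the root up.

D – F# – Ab – C – E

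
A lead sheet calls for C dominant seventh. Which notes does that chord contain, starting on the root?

C dominant seventh: dominant seventh on C.
- root: C
- major 3rd: E
- perfect 5th: G
- minor 7th: B-flat

C – E – G – B-flat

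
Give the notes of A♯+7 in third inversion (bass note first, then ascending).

G# A# C## E##

A♯+7 = A#–C##–E##–G#; third inversion → seventh (G#) lowest.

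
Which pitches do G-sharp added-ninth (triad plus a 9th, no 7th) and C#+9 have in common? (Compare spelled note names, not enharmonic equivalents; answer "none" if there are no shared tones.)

D#

G-sharp added-ninth = G#, B#, D#, A#.
C#+9 = C#, E#, G##, B, D#.
Shared: D#.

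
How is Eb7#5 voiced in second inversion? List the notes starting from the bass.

Eb7#5 = Eb–G–B–Db; second inversion → fifth (B) lowest.

B, Db, Eb, G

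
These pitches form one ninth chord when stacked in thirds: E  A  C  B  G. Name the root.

Arranged so that each adjacent pair is a third by letter name: A – C – E – G – B.
The bottom of that stack, A, is the root (this is A minor ninth).

A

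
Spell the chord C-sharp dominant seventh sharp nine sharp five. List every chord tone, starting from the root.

Root C-sharp, quality dominant seventh sharp nine sharp five:
Root: C-sharp
Major 3rd (3rd): E-sharp
Augmented 5th (5th): G-double-sharp
Minor 7th (7th): B
Augmented 9th (9th): D-double-sharp

C-sharp E-sharp G-double-sharp B D-double-sharp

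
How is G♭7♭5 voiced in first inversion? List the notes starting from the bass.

Bb Dbb Fb Gb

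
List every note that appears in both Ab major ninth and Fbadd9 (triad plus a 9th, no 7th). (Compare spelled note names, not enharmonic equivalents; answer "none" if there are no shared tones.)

A♭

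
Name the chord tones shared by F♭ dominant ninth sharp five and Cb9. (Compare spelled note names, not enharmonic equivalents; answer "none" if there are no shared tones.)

F♭ dominant ninth sharp five: Fb Ab C Ebb Gb
Cb9: Cb Eb Gb Bbb Db
Common to both → Gb.

Gb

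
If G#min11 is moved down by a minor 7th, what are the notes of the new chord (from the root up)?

A♯, C♯, E♯, G♯, B♯, D♯

G♯ down a minor 7th → A♯. New chord: A♯ minor eleventh.
A♯ — root
C♯ — minor 3rd
E♯ — perfect 5th
G♯ — minor 7th
B♯ — major 9th
D♯ — perfect 11th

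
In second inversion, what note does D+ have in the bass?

A#

D+ in root position is D–F#–A#.
Second inversion places the fifth in the bass, which is A#.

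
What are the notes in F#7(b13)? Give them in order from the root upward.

F#, A#, C#, E, D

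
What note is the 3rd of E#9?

E#9 is built on E#; its 3rd is a major 3rd above the root.
A third above E uses the letter G, and the major 3rd above E# is G##.

G##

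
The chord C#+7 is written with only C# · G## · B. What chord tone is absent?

C#+7 = C#, E#, G##, B. The voicing lacks the 3rd (major 3rd), E#.

E#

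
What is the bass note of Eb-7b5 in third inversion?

Eb-7b5 = E♭–G♭–B𝄫–D♭. Third inversion → seventh in the bass = D♭.

D♭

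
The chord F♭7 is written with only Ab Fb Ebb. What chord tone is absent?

Cb

The full F♭7 chord is Fb, Ab, Cb, Ebb.
Comparing with the voicing, the perfect 5th (5th) — Cb — is absent.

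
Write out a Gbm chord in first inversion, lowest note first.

Gbm = Gb–Bbb–Db; first inversion → third (Bbb) lowest.

Bbb, Db, Gb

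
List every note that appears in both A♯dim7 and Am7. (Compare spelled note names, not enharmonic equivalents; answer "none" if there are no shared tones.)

E, G

A♯dim7: A# C# E G
Am7: A C E G
Common to both → E, G.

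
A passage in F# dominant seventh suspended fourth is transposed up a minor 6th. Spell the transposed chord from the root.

D  G  A  C

Transposed root: F-sharp → D (minor 6th up). So we spell D dominant seventh suspended fourth:
- root: D
- perfect 4th: G
- perfect 5th: A
- minor 7th: C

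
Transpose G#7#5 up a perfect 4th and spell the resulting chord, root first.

C# – E# – G## – B

G# up a perfect 4th → C#. New chord: C# augmented seventh.
Root: C#
Major 3rd (3rd): E#
Augmented 5th (5th): G##
Minor 7th (7th): B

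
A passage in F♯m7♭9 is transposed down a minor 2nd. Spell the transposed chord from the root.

E#, G#, B#, D#, F#

Transposed root: F# → E# (minor 2nd down). So we spell E# minor seventh flat nine:
Root: E#
Minor 3rd (3rd): G#
Perfect 5th (5th): B#
Minor 7th (7th): D#
Minor 9th (9th): F#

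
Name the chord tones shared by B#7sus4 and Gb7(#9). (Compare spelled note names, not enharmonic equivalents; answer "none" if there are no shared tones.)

B#7sus4: B♯ E♯ F𝄪 A♯
Gb7(#9): G♭ B♭ D♭ F♭ A
Common to both → none.

none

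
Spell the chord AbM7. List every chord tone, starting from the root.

AbM7: major seventh on Ab.
- root: Ab
- major 3rd: C
- perfect 5th: Eb
- major 7th: G

Ab, C, Eb, G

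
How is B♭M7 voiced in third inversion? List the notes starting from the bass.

In root position, B♭M7 is Bb–D–F–A.
Third inversion puts the seventh (A) in the bass.

A  Bb  D  F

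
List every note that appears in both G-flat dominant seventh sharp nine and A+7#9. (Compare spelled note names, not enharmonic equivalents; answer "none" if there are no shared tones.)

A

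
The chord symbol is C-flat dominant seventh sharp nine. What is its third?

E♭

Root of C-flat dominant seventh sharp nine = C♭. The 3rd is a major 3rd: C♭ up a major 3rd → E♭.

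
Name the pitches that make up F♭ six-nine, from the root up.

F♭ six-nine: six-nine on Fb.
Fb — root
Ab — major 3rd
Cb — perfect 5th
Db — major 6th
Gb — major 9th

Fb, Ab, Cb, Db, Gb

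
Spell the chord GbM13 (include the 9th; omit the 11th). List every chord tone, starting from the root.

GbM13: major thirteenth on Gb.
Gb — root
Bb — major 3rd
Db — perfect 5th
F — major 7th
Ab — major 9th
Eb — major 13th

Gb – Bb – Db – F – Ab – Eb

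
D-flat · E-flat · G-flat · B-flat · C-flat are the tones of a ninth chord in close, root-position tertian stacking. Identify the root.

Stacking in thirds gives C-flat – E-flat – G-flat – B-flat – D-flat, so C-flat is the root — C-flat major ninth.

C-flat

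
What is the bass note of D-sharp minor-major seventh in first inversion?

F#

D-sharp minor-major seventh = D#–F#–A#–C##. First inversion → third in the bass = F#.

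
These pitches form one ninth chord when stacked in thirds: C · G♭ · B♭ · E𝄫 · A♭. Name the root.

A♭

Stacking in thirds gives A♭ – C – E𝄫 – G♭ – B♭, so A♭ is the root — A♭ dominant ninth flat five.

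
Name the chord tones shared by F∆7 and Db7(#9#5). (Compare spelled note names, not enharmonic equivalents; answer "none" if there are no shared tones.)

F∆7: F A C E
Db7(#9#5): Db F A Cb E
Common to both → F, A, E.

F, A, E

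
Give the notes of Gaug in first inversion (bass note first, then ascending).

B, D♯, G

In root position, Gaug is G–B–D♯.
First inversion puts the third (B) in the bass.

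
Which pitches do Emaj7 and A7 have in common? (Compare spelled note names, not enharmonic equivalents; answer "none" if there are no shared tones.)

E

Emaj7: E G# B D#
A7: A C# E G
Common to both → E.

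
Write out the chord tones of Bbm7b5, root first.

Bb Db Fb Ab

Bbm7b5: half-diminished seventh on Bb.
Bb — root
Db — minor 3rd
Fb — diminished 5th
Ab — minor 7th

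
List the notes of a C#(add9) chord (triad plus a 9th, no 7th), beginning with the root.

C#(add9) is an added-ninth built on C#.
C# — root
E# — major 3rd
G# — perfect 5th
D# — major 9th

C#, E#, G#, D#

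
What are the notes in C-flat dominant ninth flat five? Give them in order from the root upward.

Root Cb, quality dominant ninth flat five:
- root: Cb
- major 3rd: Eb
- diminished 5th: Gbb
- minor 7th: Bbb
- major 9th: Db

Cb, Eb, Gbb, Bbb, Db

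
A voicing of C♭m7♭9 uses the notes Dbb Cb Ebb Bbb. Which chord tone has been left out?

C♭m7♭9 = Cb, Ebb, Gb, Bbb, Dbb. The voicing lacks the 5th (perfect 5th), Gb.

Gb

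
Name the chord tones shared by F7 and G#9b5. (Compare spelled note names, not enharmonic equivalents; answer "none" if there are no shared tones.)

none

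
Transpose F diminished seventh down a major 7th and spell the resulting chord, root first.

Transposed root: F → G-flat (major 7th down). So we spell G-flat diminished seventh:
root → G-flat
3rd (minor 3rd) → B-double-flat
5th (diminished 5th) → D-double-flat
7th (diminished 7th) → F-double-flat

G-flat  B-double-flat  D-double-flat  F-double-flat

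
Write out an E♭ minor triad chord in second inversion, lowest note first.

E♭ minor triad = E-flat–G-flat–B-flat; second inversion → fifth (B-flat) lowest.

B-flat, E-flat, G-flat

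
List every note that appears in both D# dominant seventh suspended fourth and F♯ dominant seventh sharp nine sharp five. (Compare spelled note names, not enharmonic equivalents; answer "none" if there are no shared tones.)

D# dominant seventh suspended fourth = D-sharp, G-sharp, A-sharp, C-sharp.
F♯ dominant seventh sharp nine sharp five = F-sharp, A-sharp, C-double-sharp, E, G-double-sharp.
Shared: A-sharp.

A-sharp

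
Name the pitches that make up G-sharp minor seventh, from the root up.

G-sharp minor seventh: minor seventh on G-sharp.
Root: G-sharp
Minor 3rd (3rd): B
Perfect 5th (5th): D-sharp
Minor 7th (7th): F-sharp

G-sharp B D-sharp F-sharp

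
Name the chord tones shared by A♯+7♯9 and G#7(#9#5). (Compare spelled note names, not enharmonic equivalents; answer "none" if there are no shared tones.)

G#

A♯+7♯9 = A#, C##, E##, G#, B##.
G#7(#9#5) = G#, B#, D##, F#, A##.
Shared: G#.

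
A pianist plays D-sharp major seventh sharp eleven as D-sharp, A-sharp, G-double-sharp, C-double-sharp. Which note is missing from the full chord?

The full D-sharp major seventh sharp eleven chord is D-sharp, F-double-sharp, A-sharp, C-double-sharp, G-double-sharp.
Comparing with the voicing, the major 3rd (3rd) — F-double-sharp — is absent.

F-double-sharp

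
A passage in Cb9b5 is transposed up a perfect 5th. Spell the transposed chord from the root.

Gb, Bb, Dbb, Fb, Ab

Transposed root: Cb → Gb (perfect 5th up). So we spell Gb dominant ninth flat five:
Root: Gb
Major 3rd (3rd): Bb
Diminished 5th (5th): Dbb
Minor 7th (7th): Fb
Major 9th (9th): Ab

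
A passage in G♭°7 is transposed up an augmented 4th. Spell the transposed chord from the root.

C – E♭ – G♭ – B𝄫

G♭ up an augmented 4th → C. New chord: C diminished seventh.
C — root
E♭ — minor 3rd
G♭ — diminished 5th
B𝄫 — diminished 7th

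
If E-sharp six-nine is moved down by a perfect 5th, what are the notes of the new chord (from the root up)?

A-sharp, C-double-sharp, E-sharp, F-double-sharp, B-sharp

A perfect 5th down from E-sharp is A-sharp, so the new chord is A-sharp six-nine.
- root: A-sharp
- major 3rd: C-double-sharp
- perfect 5th: E-sharp
- major 6th: F-double-sharp
- major 9th: B-sharp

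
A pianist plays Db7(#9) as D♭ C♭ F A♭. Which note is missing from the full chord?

E

Db7(#9) = D♭, F, A♭, C♭, E. The voicing lacks the 9th (augmented 9th), E.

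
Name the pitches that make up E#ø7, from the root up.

E# – G# – B – D#

E#ø7 is a half-diminished seventh built on E#.
root → E#
3rd (minor 3rd) → G#
5th (diminished 5th) → B
7th (minor 7th) → D#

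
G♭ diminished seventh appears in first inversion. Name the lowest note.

B𝄫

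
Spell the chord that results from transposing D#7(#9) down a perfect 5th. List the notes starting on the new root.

G#, B#, D#, F#, A##

Transposed root: D# → G# (perfect 5th down). So we spell G# dominant seventh sharp nine:
G# — root
B# — major 3rd
D# — perfect 5th
F# — minor 7th
A## — augmented 9th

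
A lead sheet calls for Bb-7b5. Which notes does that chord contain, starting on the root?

Bb – Db – Fb – Ab

Root Bb, quality half-diminished seventh:
Root: Bb
Minor 3rd (3rd): Db
Diminished 5th (5th): Fb
Minor 7th (7th): Ab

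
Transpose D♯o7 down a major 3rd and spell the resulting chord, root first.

B D F Ab

A major 3rd down from D# is B, so the new chord is B diminished seventh.
- root: B
- minor 3rd: D
- diminished 5th: F
- diminished 7th: Ab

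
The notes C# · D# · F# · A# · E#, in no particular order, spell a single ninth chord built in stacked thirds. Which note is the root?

Stacking in thirds gives D# – F# – A# – C# – E#, so D# is the root — D# minor ninth.

D#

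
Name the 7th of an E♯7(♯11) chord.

Root of E♯7(♯11) = E#. The 7th is a minor 7th: E# up a minor 7th → D#.

D#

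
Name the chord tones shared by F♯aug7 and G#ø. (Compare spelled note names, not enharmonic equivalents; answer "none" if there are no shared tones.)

F♯aug7: F♯ A♯ C𝄪 E
G#ø: G♯ B D F♯
Common to both → F♯.

F♯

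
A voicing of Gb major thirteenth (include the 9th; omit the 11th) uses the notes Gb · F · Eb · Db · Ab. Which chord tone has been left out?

Bb

Gb major thirteenth = Gb, Bb, Db, F, Ab, Eb. The voicing lacks the 3rd (major 3rd), Bb.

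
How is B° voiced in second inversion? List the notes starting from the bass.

B° = B–D–F; second inversion → fifth (F) lowest.

F, B, D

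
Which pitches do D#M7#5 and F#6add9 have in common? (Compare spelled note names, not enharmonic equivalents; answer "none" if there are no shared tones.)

D#

D#M7#5 = D#, F##, A##, C##.
F#6add9 = F#, A#, C#, D#, G#.
Shared: D#.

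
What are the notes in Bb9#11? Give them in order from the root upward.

Bb9#11 is a dominant ninth sharp eleven built on Bb.
Bb — root
D — major 3rd
F — perfect 5th
Ab — minor 7th
C — major 9th
E — augmented 11th

Bb D F Ab C E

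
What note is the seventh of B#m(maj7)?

B#m(maj7) is built on B♯; its 7th is a major 7th above the root.
A seventh above B uses the letter A, and the major 7th above B♯ is A𝄪.

A𝄪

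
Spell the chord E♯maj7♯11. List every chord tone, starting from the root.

E#, G##, B#, D##, A##

Root E#, quality major seventh sharp eleven:
Root: E#
Major 3rd (3rd): G##
Perfect 5th (5th): B#
Major 7th (7th): D##
Augmented 11th (11th): A##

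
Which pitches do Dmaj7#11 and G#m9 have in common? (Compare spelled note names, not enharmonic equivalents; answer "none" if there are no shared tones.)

Dmaj7#11 = D, F♯, A, C♯, G♯.
G#m9 = G♯, B, D♯, F♯, A♯.
Shared: F♯, G♯.

F♯  G♯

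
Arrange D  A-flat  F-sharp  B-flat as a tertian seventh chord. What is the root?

B-flat

Arranged so that each adjacent pair is a third by letter name: B-flat – D – F-sharp – A-flat.
The bottom of that stack, B-flat, is the root (this is B-flat augmented seventh).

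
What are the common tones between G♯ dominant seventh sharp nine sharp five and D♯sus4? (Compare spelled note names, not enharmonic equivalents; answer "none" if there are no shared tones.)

G#

G♯ dominant seventh sharp nine sharp five = G#, B#, D##, F#, A##.
D♯sus4 = D#, G#, A#.
Shared: G#.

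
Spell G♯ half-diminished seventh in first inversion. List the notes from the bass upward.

B  D  F-sharp  G-sharp

G♯ half-diminished seventh = G-sharp–B–D–F-sharp; first inversion → third (B) lowest.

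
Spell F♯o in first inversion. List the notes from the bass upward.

A C F#

F♯o = F#–A–C; first inversion → third (A) lowest.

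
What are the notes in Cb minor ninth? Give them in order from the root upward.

Cb – Ebb – Gb – Bbb – Db

Cb minor ninth: minor ninth on Cb.
root → Cb
3rd (minor 3rd) → Ebb
5th (perfect 5th) → Gb
7th (minor 7th) → Bbb
9th (major 9th) → Db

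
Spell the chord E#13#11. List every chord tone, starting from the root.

Root E♯, quality dominant thirteenth sharp eleven:
Root: E♯
Major 3rd (3rd): G𝄪
Perfect 5th (5th): B♯
Minor 7th (7th): D♯
Major 9th (9th): F𝄪
Augmented 11th (11th): A𝄪
Major 13th (13th): C𝄪

E♯, G𝄪, B♯, D♯, F𝄪, A𝄪, C𝄪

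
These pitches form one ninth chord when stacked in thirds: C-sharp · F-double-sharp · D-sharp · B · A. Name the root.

Stacking in thirds gives B – D-sharp – F-double-sharp – A – C-sharp, so B is the root — B dominant ninth sharp five.

B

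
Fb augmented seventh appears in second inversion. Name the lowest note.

C

Fb augmented seventh = F-flat–A-flat–C–E-double-flat. Second inversion → fifth in the bass = C.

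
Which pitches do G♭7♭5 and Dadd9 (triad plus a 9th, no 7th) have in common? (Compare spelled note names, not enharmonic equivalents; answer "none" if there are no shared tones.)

G♭7♭5: Gb Bb Dbb Fb
Dadd9: D F# A E
Common to both → none.

none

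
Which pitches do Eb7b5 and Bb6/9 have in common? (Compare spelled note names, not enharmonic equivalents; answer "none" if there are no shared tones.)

Eb7b5: Eb G Bbb Db
Bb6/9: Bb D F G C
Common to both → G.

G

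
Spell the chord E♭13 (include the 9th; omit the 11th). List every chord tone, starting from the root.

E♭13: dominant thirteenth on E♭.
- root: E♭
- major 3rd: G
- perfect 5th: B♭
- minor 7th: D♭
- major 9th: F
- major 13th: C

E♭ – G – B♭ – D♭ – F – C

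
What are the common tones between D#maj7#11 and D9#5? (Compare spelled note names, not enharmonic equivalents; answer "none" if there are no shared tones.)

A#

D#maj7#11 = D#, F##, A#, C##, G##.
D9#5 = D, F#, A#, C, E.
Shared: A#.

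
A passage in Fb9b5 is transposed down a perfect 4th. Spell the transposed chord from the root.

A perfect 4th down from Fb is Cb, so the new chord is Cb dominant ninth flat five.
- root: Cb
- major 3rd: Eb
- diminished 5th: Gbb
- minor 7th: Bbb
- major 9th: Db

Cb, Eb, Gbb, Bbb, Db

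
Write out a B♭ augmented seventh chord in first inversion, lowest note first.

In root position, B♭ augmented seventh is B♭–D–F♯–A♭.
First inversion puts the third (D) in the bass.

D – F♯ – A♭ – B♭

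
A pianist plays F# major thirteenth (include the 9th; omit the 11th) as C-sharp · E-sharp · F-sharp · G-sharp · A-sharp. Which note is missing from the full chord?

D-sharp

F# major thirteenth = F-sharp, A-sharp, C-sharp, E-sharp, G-sharp, D-sharp. The voicing lacks the 13th (major 13th), D-sharp.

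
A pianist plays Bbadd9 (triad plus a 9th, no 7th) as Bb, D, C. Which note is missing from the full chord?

F

The full Bbadd9 chord is Bb, D, F, C.
Comparing with the voicing, the perfect 5th (5th) — F — is absent.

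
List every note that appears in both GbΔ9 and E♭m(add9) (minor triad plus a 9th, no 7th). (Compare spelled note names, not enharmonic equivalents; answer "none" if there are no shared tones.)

Gb  Bb  F

GbΔ9: Gb Bb Db F Ab
E♭m(add9): Eb Gb Bb F
Common to both → Gb, Bb, F.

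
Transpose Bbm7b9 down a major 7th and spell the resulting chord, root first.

Cb  Ebb  Gb  Bbb  Dbb

Transposed root: Bb → Cb (major 7th down). So we spell Cb minor seventh flat nine:
Root: Cb
Minor 3rd (3rd): Ebb
Perfect 5th (5th): Gb
Minor 7th (7th): Bbb
Minor 9th (9th): Dbb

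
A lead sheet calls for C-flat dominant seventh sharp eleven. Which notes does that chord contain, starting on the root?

Root Cb, quality dominant seventh sharp eleven:
Root: Cb
Major 3rd (3rd): Eb
Perfect 5th (5th): Gb
Minor 7th (7th): Bbb
Augmented 11th (11th): F

Cb, Eb, Gb, Bbb, F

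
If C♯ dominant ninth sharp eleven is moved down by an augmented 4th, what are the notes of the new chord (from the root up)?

Transposed root: C-sharp → G (augmented 4th down). So we spell G dominant ninth sharp eleven:
- root: G
- major 3rd: B
- perfect 5th: D
- minor 7th: F
- major 9th: A
- augmented 11th: C-sharp

G B D F A C-sharp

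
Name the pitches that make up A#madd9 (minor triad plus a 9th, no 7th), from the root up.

A♯ C♯ E♯ B♯

A#madd9: minor added-ninth on A♯.
- root: A♯
- minor 3rd: C♯
- perfect 5th: E♯
- major 9th: B♯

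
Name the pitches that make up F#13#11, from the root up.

F#13#11 is a dominant thirteenth sharp eleven built on F#.
- root: F#
- major 3rd: A#
- perfect 5th: C#
- minor 7th: E
- major 9th: G#
- augmented 11th: B#
- major 13th: D#

F#, A#, C#, E, G#, B#, D#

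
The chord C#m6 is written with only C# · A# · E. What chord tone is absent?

G#

C#m6 = C#, E, G#, A#. The voicing lacks the 5th (perfect 5th), G#.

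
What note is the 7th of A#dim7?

G

A#dim7 is built on A#; its 7th is a diminished 7th above the root.
A seventh above A uses the letter G, and the diminished 7th above A# is G.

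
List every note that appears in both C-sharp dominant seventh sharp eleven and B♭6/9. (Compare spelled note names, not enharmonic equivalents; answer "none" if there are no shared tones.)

none

C-sharp dominant seventh sharp eleven: C# E# G# B F##
B♭6/9: Bb D F G C
Common to both → none.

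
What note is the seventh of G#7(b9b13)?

F#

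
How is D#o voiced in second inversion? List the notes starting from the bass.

A – D# – F#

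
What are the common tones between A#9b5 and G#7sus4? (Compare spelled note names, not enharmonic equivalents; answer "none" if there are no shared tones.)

A#9b5 = A#, C##, E, G#, B#.
G#7sus4 = G#, C#, D#, F#.
Shared: G#.

G#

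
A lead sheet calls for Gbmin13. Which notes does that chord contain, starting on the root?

Gb, Bbb, Db, Fb, Ab, Cb, Eb

Gbmin13: minor thirteenth on Gb.
Gb — root
Bbb — minor 3rd
Db — perfect 5th
Fb — minor 7th
Ab — major 9th
Cb — perfect 11th
Eb — major 13th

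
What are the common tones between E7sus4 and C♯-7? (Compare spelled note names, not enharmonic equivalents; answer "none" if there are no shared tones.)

E B

E7sus4 = E, A, B, D.
C♯-7 = C#, E, G#, B.
Shared: E, B.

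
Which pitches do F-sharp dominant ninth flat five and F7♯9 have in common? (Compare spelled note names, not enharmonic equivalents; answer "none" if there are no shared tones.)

C – G#

F-sharp dominant ninth flat five = F#, A#, C, E, G#.
F7♯9 = F, A, C, Eb, G#.
Shared: C, G#.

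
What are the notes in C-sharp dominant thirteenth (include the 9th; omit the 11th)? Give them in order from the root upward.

Root C♯, quality dominant thirteenth:
Root: C♯
Major 3rd (3rd): E♯
Perfect 5th (5th): G♯
Minor 7th (7th): B
Major 9th (9th): D♯
Major 13th (13th): A♯

C♯  E♯  G♯  B  D♯  A♯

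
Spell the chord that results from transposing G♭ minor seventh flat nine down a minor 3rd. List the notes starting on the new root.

E♭  G♭  B♭  D♭  F♭

Transposed root: G♭ → E♭ (minor 3rd down). So we spell E♭ minor seventh flat nine:
Root: E♭
Minor 3rd (3rd): G♭
Perfect 5th (5th): B♭
Minor 7th (7th): D♭
Minor 9th (9th): F♭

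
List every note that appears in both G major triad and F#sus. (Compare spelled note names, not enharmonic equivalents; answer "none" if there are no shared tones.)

G major triad: G B D
F#sus: F♯ B C♯
Common to both → B.

B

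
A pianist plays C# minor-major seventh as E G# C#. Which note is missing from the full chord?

C# minor-major seventh = C#, E, G#, B#. The voicing lacks the 7th (major 7th), B#.

B#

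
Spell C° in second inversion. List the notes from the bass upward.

Gb  C  Eb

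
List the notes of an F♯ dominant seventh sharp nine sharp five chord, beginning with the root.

Root F-sharp, quality dominant seventh sharp nine sharp five:
F-sharp — root
A-sharp — major 3rd
C-double-sharp — augmented 5th
E — minor 7th
G-double-sharp — augmented 9th

F-sharp A-sharp C-double-sharp E G-double-sharp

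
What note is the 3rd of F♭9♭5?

F♭9♭5 is built on Fb; its 3rd is a major 3rd above the root.
A third above F uses the letter A, and the major 3rd above Fb is Ab.

Ab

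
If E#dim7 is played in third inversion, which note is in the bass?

D

E#dim7 in root position is E#–G#–B–D.
Third inversion places the seventh in the bass, which is D.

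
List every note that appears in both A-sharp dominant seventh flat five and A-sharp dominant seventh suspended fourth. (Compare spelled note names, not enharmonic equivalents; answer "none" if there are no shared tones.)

A-sharp  G-sharp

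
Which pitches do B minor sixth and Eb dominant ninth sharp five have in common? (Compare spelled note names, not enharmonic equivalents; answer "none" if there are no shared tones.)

B

B minor sixth: B D F-sharp G-sharp
Eb dominant ninth sharp five: E-flat G B D-flat F
Common to both → B.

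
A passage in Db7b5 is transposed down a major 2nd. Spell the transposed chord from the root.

Cb Eb Gbb Bbb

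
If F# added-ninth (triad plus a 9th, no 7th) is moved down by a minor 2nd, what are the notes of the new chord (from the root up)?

F-sharp down a minor 2nd → E-sharp. New chord: E-sharp added-ninth.
root → E-sharp
3rd (major 3rd) → G-double-sharp
5th (perfect 5th) → B-sharp
9th (major 9th) → F-double-sharp

E-sharp G-double-sharp B-sharp F-double-sharp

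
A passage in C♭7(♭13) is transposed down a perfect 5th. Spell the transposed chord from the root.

A perfect 5th down from Cb is Fb, so the new chord is Fb dominant seventh flat thirteen.
Root: Fb
Major 3rd (3rd): Ab
Perfect 5th (5th): Cb
Minor 7th (7th): Ebb
Minor 13th (13th): Dbb

Fb Ab Cb Ebb Dbb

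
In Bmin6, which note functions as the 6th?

Bmin6 is built on B; its 6th is a major 6th above the root.
A sixth above B uses the letter G, and the major 6th above B is G#.

G#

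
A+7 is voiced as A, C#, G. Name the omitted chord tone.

E#

A+7 = A, C#, E#, G. The voicing lacks the 5th (augmented 5th), E#.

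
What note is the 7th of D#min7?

D#min7 is built on D♯; its 7th is a minor 7th above the root.
A seventh above D uses the letter C, and the minor 7th above D♯ is C♯.

C♯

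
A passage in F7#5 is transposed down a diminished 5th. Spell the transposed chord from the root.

Transposed root: F → B (diminished 5th down). So we spell B augmented seventh:
B — root
D♯ — major 3rd
F𝄪 — augmented 5th
A — minor 7th

B, D♯, F𝄪, A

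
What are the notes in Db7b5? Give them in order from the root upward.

Db, F, Abb, Cb

Root Db, quality dominant seventh flat five:
Db — root
F — major 3rd
Abb — diminished 5th
Cb — minor 7th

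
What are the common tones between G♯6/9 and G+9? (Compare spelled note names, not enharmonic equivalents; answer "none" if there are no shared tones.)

G♯6/9 = G#, B#, D#, E#, A#.
G+9 = G, B, D#, F, A.
Shared: D#.

D#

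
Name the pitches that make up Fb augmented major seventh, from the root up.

Fb augmented major seventh is an augmented major seventh built on F-flat.
F-flat — root
A-flat — major 3rd
C — augmented 5th
E-flat — major 7th

F-flat, A-flat, C, E-flat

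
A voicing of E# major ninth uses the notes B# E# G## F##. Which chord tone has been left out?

D##

The full E# major ninth chord is E#, G##, B#, D##, F##.
Comparing with the voicing, the major 7th (7th) — D## — is absent.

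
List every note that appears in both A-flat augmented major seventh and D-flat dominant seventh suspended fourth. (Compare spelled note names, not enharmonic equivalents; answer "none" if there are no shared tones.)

A-flat augmented major seventh = A-flat, C, E, G.
D-flat dominant seventh suspended fourth = D-flat, G-flat, A-flat, C-flat.
Shared: A-flat.

A-flat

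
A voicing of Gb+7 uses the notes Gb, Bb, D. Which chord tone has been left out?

The full Gb+7 chord is Gb, Bb, D, Fb.
Comparing with the voicing, the minor 7th (7th) — Fb — is absent.

Fb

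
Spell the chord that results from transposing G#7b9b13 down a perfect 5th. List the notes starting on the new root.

C#, E#, G#, B, D, A

G# down a perfect 5th → C#. New chord: C# dominant seventh flat nine flat thirteen.
- root: C#
- major 3rd: E#
- perfect 5th: G#
- minor 7th: B
- minor 9th: D
- minor 13th: A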